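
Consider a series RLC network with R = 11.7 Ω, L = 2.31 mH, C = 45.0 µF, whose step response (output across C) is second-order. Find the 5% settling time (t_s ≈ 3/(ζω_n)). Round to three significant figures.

t_s ≈ 0.00118 s

For a series RLC circuit (capacitor voltage as output), ω_n = 1/√(LC) = 1/√(2.31 mH · 45.0 µF) = 3100 rad/s.
ζ = (R/2)·√(C/L) = (11.7/2)·√(45.0 µF/2.31 mH) = 0.816.
t_s ≈ 3/(ζω_n) = 0.00118 s.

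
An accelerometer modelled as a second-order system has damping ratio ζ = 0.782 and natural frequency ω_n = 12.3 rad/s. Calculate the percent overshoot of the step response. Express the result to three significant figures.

For an underdamped second-order system, %OS = 100·exp(−πζ/√(1−ζ²)).
πζ/√(1−ζ²) = π·0.782/√(1−0.612) = 3.942, so %OS = 100·e^(−3.942) = 1.94%.

%OS ≈ 1.94%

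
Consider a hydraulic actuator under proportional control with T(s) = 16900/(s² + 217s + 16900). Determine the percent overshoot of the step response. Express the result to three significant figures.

%OS ≈ 0.856%

ω_n = √16900 = 130 rad/s; ζ = 217/(2·130) = 0.835.
%OS = 100 e^{−πζ/√(1−ζ²)} with ζ = 0.835 gives 0.856%.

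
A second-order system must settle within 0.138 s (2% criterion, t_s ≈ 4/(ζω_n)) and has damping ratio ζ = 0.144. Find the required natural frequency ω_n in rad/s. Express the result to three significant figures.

ω_n ≈ 201 rad/s

Rearranging t_s ≈ 4/(ζω_n) gives ω_n = 4/(ζ·t_s) = 4/(0.144 × 0.138) = 201 rad/s.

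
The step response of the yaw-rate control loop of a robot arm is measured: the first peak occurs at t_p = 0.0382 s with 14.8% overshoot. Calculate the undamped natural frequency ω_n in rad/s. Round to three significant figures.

ω_n ≈ 96.3 rad/s

ζ from %OS: ζ = |ln 0.148|/√(π²+ln²0.148) = 0.520.
From t_p = π/ω_d, ω_d = π/0.0382 = 82.2 rad/s, so ω_n = ω_d/√(1−ζ²) = 96.3 rad/s.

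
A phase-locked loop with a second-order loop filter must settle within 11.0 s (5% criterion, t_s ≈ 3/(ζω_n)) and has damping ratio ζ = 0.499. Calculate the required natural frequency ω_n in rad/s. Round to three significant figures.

Rearranging t_s ≈ 3/(ζω_n) gives ω_n = 3/(ζ·t_s) = 3/(0.499 × 11.0) = 0.547 rad/s.

ω_n ≈ 0.547 rad/s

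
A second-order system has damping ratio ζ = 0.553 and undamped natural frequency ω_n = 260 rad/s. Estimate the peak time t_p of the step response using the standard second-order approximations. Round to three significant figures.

t_p ≈ 0.0145 s

The damped frequency is ω_d = ω_n√(1−ζ²) = 260·√(1−0.306) = 217 rad/s.
Peak time t_p = π/ω_d = π/217 = 0.0145 s.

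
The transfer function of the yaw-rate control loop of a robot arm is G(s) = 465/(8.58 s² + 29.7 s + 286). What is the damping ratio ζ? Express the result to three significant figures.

ζ ≈ 0.300

Dividing through by 8.58: denominator becomes s² + 3.462 s + 33.33.
So ω_n = √33.33 = 5.77 rad/s and ζ = 3.462/(2·5.77) = 0.300.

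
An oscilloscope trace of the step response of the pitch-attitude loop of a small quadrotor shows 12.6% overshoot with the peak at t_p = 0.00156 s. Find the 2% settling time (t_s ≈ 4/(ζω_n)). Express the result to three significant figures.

t_s ≈ 0.00301 s

From the overshoot, ζ = −ln(OS)/√(π²+ln²(OS)) = 0.550.
t_p = π/ω_d ⇒ ω_d = 2010 rad/s; then ω_n = ω_d/√(1−ζ²) = 2410 rad/s.
t_s ≈ 4/(ζω_n) = 4/(0.550·2410) = 0.00301 s.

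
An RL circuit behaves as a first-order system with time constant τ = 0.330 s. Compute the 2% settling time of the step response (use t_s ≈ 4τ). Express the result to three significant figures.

t_s ≈ 1.32 s

t_s ≈ 4τ = 1.32 s.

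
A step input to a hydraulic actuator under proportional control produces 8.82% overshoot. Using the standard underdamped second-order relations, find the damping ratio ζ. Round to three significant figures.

From %OS = 100·exp(−πζ/√(1−ζ²)), invert to get ζ = −ln(OS)/√(π² + ln²(OS)) with OS = 0.0882.
−ln 0.0882 = 2.428, so ζ = 2.428/√(π² + 5.896) = 0.612.

ζ ≈ 0.612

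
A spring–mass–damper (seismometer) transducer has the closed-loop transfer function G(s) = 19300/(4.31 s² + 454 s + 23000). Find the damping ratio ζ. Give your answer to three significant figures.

Dividing through by 4.31: denominator becomes s² + 105.3 s + 5336.
So ω_n = √5336 = 73.1 rad/s and ζ = 105.3/(2·73.1) = 0.721.

ζ ≈ 0.721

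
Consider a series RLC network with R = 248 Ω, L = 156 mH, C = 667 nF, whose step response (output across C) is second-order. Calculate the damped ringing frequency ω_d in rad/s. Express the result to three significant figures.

For a series RLC circuit (capacitor voltage as output), ω_n = 1/√(LC) = 1/√(156 mH · 667 nF) = 3100 rad/s.
ζ = (R/2)·√(C/L) = (248/2)·√(667 nF/156 mH) = 0.256.
ω_d = ω_n√(1−ζ²) = 3000 rad/s.

ω_d ≈ 3000 rad/s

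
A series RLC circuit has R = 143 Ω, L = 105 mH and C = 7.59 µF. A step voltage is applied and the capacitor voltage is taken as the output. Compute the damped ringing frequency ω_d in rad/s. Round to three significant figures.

For a series RLC circuit (capacitor voltage as output), ω_n = 1/√(LC) = 1/√(105 mH · 7.59 µF) = 1120 rad/s.
ζ = (R/2)·√(C/L) = (143/2)·√(7.59 µF/105 mH) = 0.608.
The damped frequency ω_d = ω_n√(1−ζ²) = 889 rad/s.

ω_d ≈ 889 rad/s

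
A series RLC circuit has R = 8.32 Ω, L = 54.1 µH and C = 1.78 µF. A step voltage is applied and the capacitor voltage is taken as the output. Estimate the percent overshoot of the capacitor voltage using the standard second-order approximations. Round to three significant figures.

For a series RLC circuit (capacitor voltage as output), ω_n = 1/√(LC) = 1/√(54.1 µH · 1.78 µF) = 102000 rad/s.
ζ = (R/2)·√(C/L) = (8.32/2)·√(1.78 µF/54.1 µH) = 0.755.
Overshoot: exp(−π·0.755/√(1−0.755²)) = 0.0270, i.e. 2.70%.

%OS ≈ 2.70%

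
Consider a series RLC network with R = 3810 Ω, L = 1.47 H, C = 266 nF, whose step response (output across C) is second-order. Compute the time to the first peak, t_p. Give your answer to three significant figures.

t_p ≈ 0.00335 s

For a series RLC circuit (capacitor voltage as output), ω_n = 1/√(LC) = 1/√(1.47 H · 266 nF) = 1600 rad/s.
ζ = (R/2)·√(C/L) = (3810/2)·√(266 nF/1.47 H) = 0.810.
The damped frequency ω_d = ω_n√(1−ζ²) = 937 rad/s. t_p = π/ω_d = 0.00335 s.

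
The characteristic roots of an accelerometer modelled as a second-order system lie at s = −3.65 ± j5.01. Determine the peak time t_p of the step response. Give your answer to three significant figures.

t_p ≈ 0.627 s

t_p = π/ω_d with ω_d = 5.01 (the imaginary part), so t_p = 0.627 s.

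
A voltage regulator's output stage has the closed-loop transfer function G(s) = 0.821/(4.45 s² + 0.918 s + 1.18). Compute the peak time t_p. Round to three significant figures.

t_p ≈ 6.23 s

Dividing through by 4.45: denominator becomes s² + 0.2063 s + 0.2652.
So ω_n = √0.2652 = 0.515 rad/s and ζ = 0.2063/(2·0.515) = 0.200.
ω_d = ω_n√(1−ζ²) = 0.505 rad/s. t_p = π/ω_d = 6.23 s.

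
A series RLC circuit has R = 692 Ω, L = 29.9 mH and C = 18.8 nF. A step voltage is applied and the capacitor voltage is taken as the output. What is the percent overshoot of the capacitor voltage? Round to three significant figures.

For a series RLC circuit (capacitor voltage as output), ω_n = 1/√(LC) = 1/√(29.9 mH · 18.8 nF) = 42200 rad/s.
ζ = (R/2)·√(C/L) = (692/2)·√(18.8 nF/29.9 mH) = 0.274.
%OS = 100 e^{−πζ/√(1−ζ²)} with ζ = 0.274 gives 40.8%.

%OS ≈ 40.8%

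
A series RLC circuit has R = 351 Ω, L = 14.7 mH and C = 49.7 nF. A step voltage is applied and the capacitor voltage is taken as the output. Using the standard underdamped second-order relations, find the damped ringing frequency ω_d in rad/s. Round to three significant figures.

ω_d ≈ 35000 rad/s

For a series RLC circuit (capacitor voltage as output), ω_n = 1/√(LC) = 1/√(14.7 mH · 49.7 nF) = 37000 rad/s.
ζ = (R/2)·√(C/L) = (351/2)·√(49.7 nF/14.7 mH) = 0.323.
ω_d = ω_n√(1−ζ²) = 35000 rad/s.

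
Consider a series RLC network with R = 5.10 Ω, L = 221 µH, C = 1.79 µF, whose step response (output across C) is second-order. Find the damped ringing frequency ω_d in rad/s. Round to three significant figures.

ω_d ≈ 48900 rad/s

For a series RLC circuit (capacitor voltage as output), ω_n = 1/√(LC) = 1/√(221 µH · 1.79 µF) = 50300 rad/s.
ζ = (R/2)·√(C/L) = (5.10/2)·√(1.79 µF/221 µH) = 0.229.
ω_d = 50300·√(1 − 0.229²) = 48900 rad/s.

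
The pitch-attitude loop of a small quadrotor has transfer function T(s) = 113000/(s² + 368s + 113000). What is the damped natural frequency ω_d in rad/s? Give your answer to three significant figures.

ω_d ≈ 281 rad/s

Comparing the denominator to s² + 2ζω_n s + ω_n²: ω_n = √113000 = 336 rad/s, and 2ζω_n = 368 so ζ = 368/(2·336) = 0.547.
The damped frequency ω_d = ω_n√(1−ζ²) = 281 rad/s.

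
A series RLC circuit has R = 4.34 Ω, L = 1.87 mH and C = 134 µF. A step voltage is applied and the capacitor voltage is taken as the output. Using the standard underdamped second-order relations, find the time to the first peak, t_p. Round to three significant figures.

t_p ≈ 0.00193 s

For a series RLC circuit (capacitor voltage as output), ω_n = 1/√(LC) = 1/√(1.87 mH · 134 µF) = 2000 rad/s.
ζ = (R/2)·√(C/L) = (4.34/2)·√(134 µF/1.87 mH) = 0.581.
ω_d = ω_n√(1−ζ²) = 1630 rad/s. t_p = π/ω_d = 0.00193 s.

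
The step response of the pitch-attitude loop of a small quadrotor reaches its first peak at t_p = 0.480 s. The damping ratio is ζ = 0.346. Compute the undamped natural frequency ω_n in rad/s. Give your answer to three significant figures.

Peak time t_p = π/ω_d, so ω_d = π/t_p = π/0.480 = 6.54 rad/s.
ω_n = ω_d/√(1−ζ²) = 6.54/√0.880 = 6.98 rad/s.

ω_n ≈ 6.98 rad/s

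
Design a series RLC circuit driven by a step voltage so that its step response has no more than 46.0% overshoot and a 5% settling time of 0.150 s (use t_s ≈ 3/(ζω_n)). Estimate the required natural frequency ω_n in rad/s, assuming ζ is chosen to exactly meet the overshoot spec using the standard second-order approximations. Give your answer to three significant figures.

Inverting the overshoot relation: ζ = |ln 0.460|/√(π² + ln²0.460) = 0.240.
Then ω_n = 3/(ζ t_s) = 3/(0.240 × 0.150) = 83.3 rad/s.

ω_n ≈ 83.3 rad/s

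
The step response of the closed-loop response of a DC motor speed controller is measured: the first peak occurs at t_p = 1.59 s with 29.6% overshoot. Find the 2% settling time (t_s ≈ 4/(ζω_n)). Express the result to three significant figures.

t_s ≈ 5.22 s

From the overshoot, ζ = −ln(OS)/√(π²+ln²(OS)) = 0.361.
From t_p = π/ω_d, ω_d = π/1.59 = 1.98 rad/s, so ω_n = ω_d/√(1−ζ²) = 2.12 rad/s.
t_s ≈ 4/(ζω_n) = 4/(0.361·2.12) = 5.22 s.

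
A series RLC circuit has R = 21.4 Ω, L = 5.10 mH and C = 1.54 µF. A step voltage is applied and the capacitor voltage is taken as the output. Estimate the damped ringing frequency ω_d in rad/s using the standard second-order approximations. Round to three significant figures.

For a series RLC circuit (capacitor voltage as output), ω_n = 1/√(LC) = 1/√(5.10 mH · 1.54 µF) = 11300 rad/s.
ζ = (R/2)·√(C/L) = (21.4/2)·√(1.54 µF/5.10 mH) = 0.186.
ω_d = 11300·√(1 − 0.186²) = 11100 rad/s.

ω_d ≈ 11100 rad/s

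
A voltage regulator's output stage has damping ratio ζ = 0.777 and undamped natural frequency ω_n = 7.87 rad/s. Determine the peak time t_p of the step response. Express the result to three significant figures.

The damped frequency is ω_d = ω_n√(1−ζ²) = 7.87·√(1−0.604) = 4.95 rad/s.
Peak time t_p = π/ω_d = π/4.95 = 0.634 s.

t_p ≈ 0.634 s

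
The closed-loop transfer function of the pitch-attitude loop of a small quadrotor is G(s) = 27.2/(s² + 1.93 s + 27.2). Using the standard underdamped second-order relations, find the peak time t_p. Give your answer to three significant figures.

t_p ≈ 0.613 s

ω_n = √27.2 = 5.22 rad/s; ζ = 1.93/(2·5.22) = 0.185.
ω_d = 5.22·√(1 − 0.185²) = 5.13 rad/s. Then t_p = π/ω_d = 0.613 s.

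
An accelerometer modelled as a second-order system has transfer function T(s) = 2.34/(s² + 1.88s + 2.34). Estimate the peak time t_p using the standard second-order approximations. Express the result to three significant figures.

Matching coefficients with s² + 2ζω_n s + ω_n² gives ω_n² = 2.34 ⇒ ω_n = 1.53 rad/s, and ζ = 1.88/(2ω_n) = 0.614.
ω_d = ω_n√(1−ζ²) = 1.21 rad/s. Then t_p = π/ω_d = 2.60 s.

t_p ≈ 2.60 s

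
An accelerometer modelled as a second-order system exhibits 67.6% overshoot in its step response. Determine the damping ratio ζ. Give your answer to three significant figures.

ζ ≈ 0.124

From %OS = 100·exp(−πζ/√(1−ζ²)), invert to get ζ = −ln(OS)/√(π² + ln²(OS)) with OS = 0.676.
−ln 0.676 = 0.3916, so ζ = 0.3916/√(π² + 0.1533) = 0.124.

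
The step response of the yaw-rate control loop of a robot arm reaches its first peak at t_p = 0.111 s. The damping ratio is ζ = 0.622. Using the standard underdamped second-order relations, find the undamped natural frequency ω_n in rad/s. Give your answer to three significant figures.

ω_n ≈ 36.1 rad/s

Peak time t_p = π/ω_d, so ω_d = π/t_p = π/0.111 = 28.3 rad/s.
ω_n = ω_d/√(1−ζ²) = 28.3/√0.613 = 36.1 rad/s.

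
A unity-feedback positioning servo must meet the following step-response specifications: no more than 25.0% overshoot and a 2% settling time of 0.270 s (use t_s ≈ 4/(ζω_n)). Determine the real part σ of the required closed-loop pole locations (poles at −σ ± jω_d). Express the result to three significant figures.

σ ≈ 14.8

The settling-time spec alone fixes σ = ζω_n = 4/t_s = 4/0.270 = 14.8.
(Overshoot then fixes ζ = 0.404 and hence ω_d = σ·√(1−ζ²)/ζ = 33.6 rad/s.)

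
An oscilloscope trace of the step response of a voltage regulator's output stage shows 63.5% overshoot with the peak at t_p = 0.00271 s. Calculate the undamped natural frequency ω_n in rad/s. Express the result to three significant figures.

The overshoot fixes ζ = −ln(OS)/√(π²+ln²(OS)) = 0.143.
From t_p = π/ω_d, ω_d = π/0.00271 = 1160 rad/s, so ω_n = ω_d/√(1−ζ²) = 1170 rad/s.

ω_n ≈ 1170 rad/s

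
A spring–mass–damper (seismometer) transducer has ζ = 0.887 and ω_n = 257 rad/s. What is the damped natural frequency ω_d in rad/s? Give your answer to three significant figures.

ω_d ≈ 119 rad/s

ω_d = ω_n√(1−ζ²) = 257·√0.213 = 119 rad/s.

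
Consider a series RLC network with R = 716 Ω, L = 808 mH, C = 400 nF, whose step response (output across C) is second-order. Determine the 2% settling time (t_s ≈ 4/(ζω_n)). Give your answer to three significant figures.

t_s ≈ 0.00903 s

For a series RLC circuit (capacitor voltage as output), ω_n = 1/√(LC) = 1/√(808 mH · 400 nF) = 1760 rad/s.
ζ = (R/2)·√(C/L) = (716/2)·√(400 nF/808 mH) = 0.252.
t_s ≈ 4/(ζω_n) = 0.00903 s.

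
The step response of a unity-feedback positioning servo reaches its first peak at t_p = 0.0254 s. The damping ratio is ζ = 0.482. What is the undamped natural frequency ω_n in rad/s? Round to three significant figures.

Peak time t_p = π/ω_d, so ω_d = π/t_p = π/0.0254 = 124 rad/s.
ω_n = ω_d/√(1−ζ²) = 124/√0.768 = 141 rad/s.

ω_n ≈ 141 rad/s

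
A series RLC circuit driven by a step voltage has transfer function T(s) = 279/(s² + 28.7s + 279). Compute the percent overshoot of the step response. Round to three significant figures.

Comparing the denominator to s² + 2ζω_n s + ω_n²: ω_n = √279 = 16.7 rad/s, and 2ζω_n = 28.7 so ζ = 28.7/(2·16.7) = 0.859.
%OS = 100 e^{−πζ/√(1−ζ²)} with ζ = 0.859 gives 0.512%.

%OS ≈ 0.512%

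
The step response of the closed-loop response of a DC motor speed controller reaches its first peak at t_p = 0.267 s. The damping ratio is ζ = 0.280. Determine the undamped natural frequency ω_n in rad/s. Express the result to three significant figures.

ω_n ≈ 12.3 rad/s

Peak time t_p = π/ω_d, so ω_d = π/t_p = π/0.267 = 11.8 rad/s.
ω_n = ω_d/√(1−ζ²) = 11.8/√0.922 = 12.3 rad/s.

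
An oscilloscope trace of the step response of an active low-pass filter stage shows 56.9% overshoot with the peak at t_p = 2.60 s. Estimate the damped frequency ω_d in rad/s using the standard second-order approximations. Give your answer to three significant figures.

t_p = π/ω_d, so ω_d = π/2.60 = 1.21 rad/s.

ω_d ≈ 1.21 rad/s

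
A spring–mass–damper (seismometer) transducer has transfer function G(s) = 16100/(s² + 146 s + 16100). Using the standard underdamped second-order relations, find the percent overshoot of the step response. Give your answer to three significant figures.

%OS ≈ 11.0%

Matching coefficients with s² + 2ζω_n s + ω_n² gives ω_n² = 16100 ⇒ ω_n = 127 rad/s, and ζ = 146/(2ω_n) = 0.575.
%OS = 100 e^{−πζ/√(1−ζ²)} with ζ = 0.575 gives 11.0%.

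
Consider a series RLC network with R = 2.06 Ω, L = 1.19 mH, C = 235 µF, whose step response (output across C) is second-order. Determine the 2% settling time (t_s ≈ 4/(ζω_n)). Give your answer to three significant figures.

For a series RLC circuit (capacitor voltage as output), ω_n = 1/√(LC) = 1/√(1.19 mH · 235 µF) = 1890 rad/s.
ζ = (R/2)·√(C/L) = (2.06/2)·√(235 µF/1.19 mH) = 0.458.
t_s ≈ 4/(ζω_n) = 0.00462 s.

t_s ≈ 0.00462 s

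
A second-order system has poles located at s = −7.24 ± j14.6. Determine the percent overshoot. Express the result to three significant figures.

%OS ≈ 21.1%

With σ = 7.24, ω_d = 14.6: ω_n = √(σ²+ω_d²) = 16.3 rad/s, ζ = σ/ω_n = 0.444.
%OS = 100 e^{−πζ/√(1−ζ²)} with ζ = 0.444 gives 21.1%.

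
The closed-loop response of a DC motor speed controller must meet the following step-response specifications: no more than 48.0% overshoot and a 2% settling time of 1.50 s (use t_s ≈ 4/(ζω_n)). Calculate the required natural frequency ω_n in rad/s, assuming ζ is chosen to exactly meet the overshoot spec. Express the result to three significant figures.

ω_n ≈ 11.7 rad/s

From %OS = 100·exp(−πζ/√(1−ζ²)), invert to get ζ = −ln(OS)/√(π² + ln²(OS)) with OS = 0.480.
−ln 0.480 = 0.7340, so ζ = 0.7340/√(π² + 0.5387) = 0.228.
From t_s ≈ 4/(ζω_n): ω_n = 4/(ζ·t_s) = 4/(0.228·1.50) = 11.7 rad/s.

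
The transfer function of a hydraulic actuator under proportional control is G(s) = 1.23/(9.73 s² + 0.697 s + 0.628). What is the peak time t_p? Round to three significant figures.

t_p ≈ 12.5 s

Dividing through by 9.73: denominator becomes s² + 0.07163 s + 0.06454.
So ω_n = √0.06454 = 0.254 rad/s and ζ = 0.07163/(2·0.254) = 0.141.
The damped frequency ω_d = ω_n√(1−ζ²) = 0.252 rad/s. t_p = π/ω_d = 12.5 s.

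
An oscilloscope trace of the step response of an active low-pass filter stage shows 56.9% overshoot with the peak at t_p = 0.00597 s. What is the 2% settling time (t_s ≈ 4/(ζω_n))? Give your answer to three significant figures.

ζ from %OS: ζ = |ln 0.569|/√(π²+ln²0.569) = 0.177.
From t_p = π/ω_d, ω_d = π/0.00597 = 526 rad/s, so ω_n = ω_d/√(1−ζ²) = 535 rad/s.
t_s ≈ 4/(ζω_n) = 4/(0.177·535) = 0.0423 s.

t_s ≈ 0.0423 s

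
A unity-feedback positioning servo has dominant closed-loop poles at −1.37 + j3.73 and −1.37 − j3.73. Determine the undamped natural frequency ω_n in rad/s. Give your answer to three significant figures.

With σ = 1.37, ω_d = 3.73: ω_n = √(σ²+ω_d²) = 3.97 rad/s, ζ = σ/ω_n = 0.345.

ω_n ≈ 3.97 rad/s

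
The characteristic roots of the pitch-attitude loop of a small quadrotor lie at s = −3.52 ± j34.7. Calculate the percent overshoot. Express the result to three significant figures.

|pole| = ω_n = √(3.52² + 34.7²) = 34.9 rad/s; ζ = cos θ = σ/ω_n = 0.101.
%OS = 100·exp(−πζ/√(1−ζ²)) = 72.7%.

%OS ≈ 72.7%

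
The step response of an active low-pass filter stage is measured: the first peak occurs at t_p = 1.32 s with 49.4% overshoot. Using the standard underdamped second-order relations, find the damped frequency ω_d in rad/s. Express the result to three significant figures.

ω_d ≈ 2.38 rad/s

t_p = π/ω_d, so ω_d = π/1.32 = 2.38 rad/s.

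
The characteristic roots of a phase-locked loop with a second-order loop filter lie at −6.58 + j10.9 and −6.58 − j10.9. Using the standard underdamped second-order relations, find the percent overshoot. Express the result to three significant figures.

%OS ≈ 15.0%

The poles are at −σ ± jω_d with σ = 6.58 and ω_d = 10.9, so ω_n = √(σ²+ω_d²) = 12.7 rad/s and ζ = σ/ω_n = 0.517.
%OS = 100·exp(−πζ/√(1−ζ²)) = 15.0%.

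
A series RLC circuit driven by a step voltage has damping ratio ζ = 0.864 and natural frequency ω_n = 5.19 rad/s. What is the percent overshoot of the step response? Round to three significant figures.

%OS ≈ 0.456%

For an underdamped second-order system, %OS = 100·exp(−πζ/√(1−ζ²)).
πζ/√(1−ζ²) = π·0.864/√(1−0.746) = 5.391, so %OS = 100·e^(−5.391) = 0.456%.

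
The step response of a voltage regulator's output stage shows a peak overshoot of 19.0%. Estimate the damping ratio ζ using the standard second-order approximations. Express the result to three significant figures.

ζ ≈ 0.467

Inverting the overshoot relation: ζ = |ln 0.190|/√(π² + ln²0.190) = 0.467.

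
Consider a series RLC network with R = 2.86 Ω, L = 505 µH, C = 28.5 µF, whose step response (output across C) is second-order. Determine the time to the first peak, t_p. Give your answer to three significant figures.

For a series RLC circuit (capacitor voltage as output), ω_n = 1/√(LC) = 1/√(505 µH · 28.5 µF) = 8340 rad/s.
ζ = (R/2)·√(C/L) = (2.86/2)·√(28.5 µF/505 µH) = 0.340.
ω_d = ω_n√(1−ζ²) = 7840 rad/s. t_p = π/ω_d = 0.000401 s.

t_p ≈ 0.000401 s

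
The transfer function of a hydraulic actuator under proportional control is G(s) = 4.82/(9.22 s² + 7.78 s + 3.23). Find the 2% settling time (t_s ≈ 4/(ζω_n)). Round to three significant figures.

Dividing through by 9.22: denominator becomes s² + 0.8438 s + 0.3503.
So ω_n = √0.3503 = 0.592 rad/s and ζ = 0.8438/(2·0.592) = 0.713.
t_s ≈ 4/(ζω_n) = 9.48 s.

t_s ≈ 9.48 s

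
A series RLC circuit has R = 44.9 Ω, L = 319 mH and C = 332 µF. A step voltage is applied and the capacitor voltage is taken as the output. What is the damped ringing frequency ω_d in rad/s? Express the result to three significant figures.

For a series RLC circuit (capacitor voltage as output), ω_n = 1/√(LC) = 1/√(319 mH · 332 µF) = 97.2 rad/s.
ζ = (R/2)·√(C/L) = (44.9/2)·√(332 µF/319 mH) = 0.724.
The damped frequency ω_d = ω_n√(1−ζ²) = 67.0 rad/s.

ω_d ≈ 67.0 rad/s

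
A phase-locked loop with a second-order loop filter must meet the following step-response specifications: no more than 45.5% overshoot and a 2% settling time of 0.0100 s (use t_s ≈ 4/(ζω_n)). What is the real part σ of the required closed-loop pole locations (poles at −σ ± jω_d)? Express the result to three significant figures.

σ ≈ 400

The settling-time spec alone fixes σ = ζω_n = 4/t_s = 4/0.0100 = 400.
(Overshoot then fixes ζ = 0.243 and hence ω_d = σ·√(1−ζ²)/ζ = 1600 rad/s.)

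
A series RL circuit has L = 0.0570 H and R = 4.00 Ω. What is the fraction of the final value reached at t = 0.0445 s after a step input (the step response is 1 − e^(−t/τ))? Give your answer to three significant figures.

τ = L/R = 0.0570/4.00 = 0.0143 s.
y(t)/y_∞ = 1 − e^(−t/τ) = 1 − e^(−0.0445/0.0143) = 1 − e^(−3.12) = 0.956.

y/y_∞ ≈ 0.956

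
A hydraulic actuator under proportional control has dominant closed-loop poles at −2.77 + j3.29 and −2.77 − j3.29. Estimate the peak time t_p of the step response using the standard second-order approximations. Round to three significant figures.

t_p ≈ 0.955 s

t_p = π/ω_d with ω_d = 3.29 (the imaginary part), so t_p = 0.955 s.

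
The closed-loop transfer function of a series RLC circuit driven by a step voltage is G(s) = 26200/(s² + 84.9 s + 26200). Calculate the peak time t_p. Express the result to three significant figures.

t_p ≈ 0.0201 s

ω_n = √26200 = 162 rad/s; ζ = 84.9/(2·162) = 0.262.
ω_d = 162·√(1 − 0.262²) = 156 rad/s. Then t_p = π/ω_d = 0.0201 s.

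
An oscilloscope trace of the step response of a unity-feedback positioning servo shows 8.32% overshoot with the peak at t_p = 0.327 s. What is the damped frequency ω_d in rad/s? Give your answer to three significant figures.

ω_d ≈ 9.61 rad/s

t_p = π/ω_d, so ω_d = π/0.327 = 9.61 rad/s.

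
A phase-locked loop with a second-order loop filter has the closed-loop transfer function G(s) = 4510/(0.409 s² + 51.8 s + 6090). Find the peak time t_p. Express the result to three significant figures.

Dividing through by 0.409: denominator becomes s² + 126.7 s + 14890.
So ω_n = √14890 = 122 rad/s and ζ = 126.7/(2·122) = 0.519.
ω_d = 122·√(1 − 0.519²) = 104 rad/s. t_p = π/ω_d = 0.0301 s.

t_p ≈ 0.0301 s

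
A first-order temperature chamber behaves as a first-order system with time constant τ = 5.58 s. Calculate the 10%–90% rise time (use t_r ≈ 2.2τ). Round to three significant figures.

t_r ≈ 12.3 s

t_r ≈ 2.2τ = 12.3 s.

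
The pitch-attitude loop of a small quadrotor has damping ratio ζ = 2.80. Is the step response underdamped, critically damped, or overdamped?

Since ζ = 2.80 > 1, the system is overdamped.

overdamped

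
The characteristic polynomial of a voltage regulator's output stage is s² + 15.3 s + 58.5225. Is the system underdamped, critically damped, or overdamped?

critically damped

a² − 4b = 15.3² − 4·58.5225 = 0 (repeated real root); the system is critically damped.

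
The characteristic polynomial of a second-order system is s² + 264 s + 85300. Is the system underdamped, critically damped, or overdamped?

underdamped

a² − 4b = 264² − 4·85300 < 0 (complex roots); the system is underdamped.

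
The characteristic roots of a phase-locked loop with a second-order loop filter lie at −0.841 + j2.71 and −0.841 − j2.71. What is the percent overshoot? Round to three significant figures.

The poles are at −σ ± jω_d with σ = 0.841 and ω_d = 2.71, so ω_n = √(σ²+ω_d²) = 2.84 rad/s and ζ = σ/ω_n = 0.296.
%OS = 100 e^{−πζ/√(1−ζ²)} with ζ = 0.296 gives 37.7%.

%OS ≈ 37.7%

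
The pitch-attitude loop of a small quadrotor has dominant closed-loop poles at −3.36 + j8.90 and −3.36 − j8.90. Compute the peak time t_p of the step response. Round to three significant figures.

t_p ≈ 0.353 s

t_p = π/ω_d with ω_d = 8.90 (the imaginary part), so t_p = 0.353 s.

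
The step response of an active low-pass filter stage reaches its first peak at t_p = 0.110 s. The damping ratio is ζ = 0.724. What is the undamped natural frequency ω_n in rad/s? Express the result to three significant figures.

Peak time t_p = π/ω_d, so ω_d = π/t_p = π/0.110 = 28.6 rad/s.
ω_n = ω_d/√(1−ζ²) = 28.6/√0.476 = 41.4 rad/s.

ω_n ≈ 41.4 rad/s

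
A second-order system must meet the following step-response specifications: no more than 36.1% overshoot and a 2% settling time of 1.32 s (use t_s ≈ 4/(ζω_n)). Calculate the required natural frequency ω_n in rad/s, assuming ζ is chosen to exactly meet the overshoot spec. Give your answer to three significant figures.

From %OS = 100·exp(−πζ/√(1−ζ²)), invert to get ζ = −ln(OS)/√(π² + ln²(OS)) with OS = 0.361.
−ln 0.361 = 1.019, so ζ = 1.019/√(π² + 1.038) = 0.308.
Then ω_n = 4/(ζ t_s) = 4/(0.308 × 1.32) = 9.82 rad/s.

ω_n ≈ 9.82 rad/s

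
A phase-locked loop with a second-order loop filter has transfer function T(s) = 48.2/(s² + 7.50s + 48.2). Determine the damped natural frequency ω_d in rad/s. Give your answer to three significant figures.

Matching coefficients with s² + 2ζω_n s + ω_n² gives ω_n² = 48.2 ⇒ ω_n = 6.94 rad/s, and ζ = 7.50/(2ω_n) = 0.540.
The damped frequency ω_d = ω_n√(1−ζ²) = 5.84 rad/s.

ω_d ≈ 5.84 rad/s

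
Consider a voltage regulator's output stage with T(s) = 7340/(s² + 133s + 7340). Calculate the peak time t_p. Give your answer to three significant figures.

t_p ≈ 0.0582 s

ω_n = √7340 = 85.7 rad/s; ζ = 133/(2·85.7) = 0.776.
ω_d = 85.7·√(1 − 0.776²) = 54.0 rad/s. Then t_p = π/ω_d = 0.0582 s.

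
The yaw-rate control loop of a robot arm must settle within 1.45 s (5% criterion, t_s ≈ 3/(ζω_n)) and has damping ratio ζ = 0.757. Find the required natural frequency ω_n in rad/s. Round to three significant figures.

Rearranging t_s ≈ 3/(ζω_n) gives ω_n = 3/(ζ·t_s) = 3/(0.757 × 1.45) = 2.73 rad/s.

ω_n ≈ 2.73 rad/s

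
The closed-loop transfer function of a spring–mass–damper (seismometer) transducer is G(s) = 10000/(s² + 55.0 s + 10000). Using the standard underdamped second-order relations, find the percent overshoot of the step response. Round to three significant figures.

%OS ≈ 40.7%

Matching coefficients with s² + 2ζω_n s + ω_n² gives ω_n² = 10000 ⇒ ω_n = 100 rad/s, and ζ = 55.0/(2ω_n) = 0.275.
%OS = 100·exp(−πζ/√(1−ζ²)) = 40.7%.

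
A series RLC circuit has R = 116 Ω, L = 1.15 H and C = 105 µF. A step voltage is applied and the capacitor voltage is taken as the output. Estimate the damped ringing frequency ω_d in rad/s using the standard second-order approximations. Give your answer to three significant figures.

ω_d ≈ 75.7 rad/s

For a series RLC circuit (capacitor voltage as output), ω_n = 1/√(LC) = 1/√(1.15 H · 105 µF) = 91.0 rad/s.
ζ = (R/2)·√(C/L) = (116/2)·√(105 µF/1.15 H) = 0.554.
ω_d = ω_n√(1−ζ²) = 75.7 rad/s.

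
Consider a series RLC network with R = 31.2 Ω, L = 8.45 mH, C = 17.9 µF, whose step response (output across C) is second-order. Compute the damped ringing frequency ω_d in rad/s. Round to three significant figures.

For a series RLC circuit (capacitor voltage as output), ω_n = 1/√(LC) = 1/√(8.45 mH · 17.9 µF) = 2570 rad/s.
ζ = (R/2)·√(C/L) = (31.2/2)·√(17.9 µF/8.45 mH) = 0.718.
The damped frequency ω_d = ω_n√(1−ζ²) = 1790 rad/s.

ω_d ≈ 1790 rad/s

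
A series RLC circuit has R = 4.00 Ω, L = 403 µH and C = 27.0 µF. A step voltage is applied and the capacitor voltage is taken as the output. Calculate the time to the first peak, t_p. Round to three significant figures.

For a series RLC circuit (capacitor voltage as output), ω_n = 1/√(LC) = 1/√(403 µH · 27.0 µF) = 9590 rad/s.
ζ = (R/2)·√(C/L) = (4.00/2)·√(27.0 µF/403 µH) = 0.518.
ω_d = ω_n√(1−ζ²) = 8200 rad/s. t_p = π/ω_d = 0.000383 s.

t_p ≈ 0.000383 s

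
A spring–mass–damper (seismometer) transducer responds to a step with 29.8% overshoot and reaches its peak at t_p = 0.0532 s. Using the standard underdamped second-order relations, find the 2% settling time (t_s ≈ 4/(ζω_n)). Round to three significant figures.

The overshoot fixes ζ = −ln(OS)/√(π²+ln²(OS)) = 0.360.
From t_p = π/ω_d, ω_d = π/0.0532 = 59.1 rad/s, so ω_n = ω_d/√(1−ζ²) = 63.3 rad/s.
t_s ≈ 4/(ζω_n) = 4/(0.360·63.3) = 0.176 s.

t_s ≈ 0.176 s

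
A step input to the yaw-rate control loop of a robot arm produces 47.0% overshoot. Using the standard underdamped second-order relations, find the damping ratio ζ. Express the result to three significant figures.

ζ ≈ 0.234

ζ = −ln(OS)/√(π² + (ln OS)²). With OS = 0.470, ln OS = −0.7550 and ζ = 0.7550/3.231 = 0.234.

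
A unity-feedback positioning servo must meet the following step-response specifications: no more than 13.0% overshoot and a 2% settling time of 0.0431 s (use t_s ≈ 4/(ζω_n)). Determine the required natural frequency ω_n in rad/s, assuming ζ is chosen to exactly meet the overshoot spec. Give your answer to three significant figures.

ω_n ≈ 170 rad/s

From %OS = 100·exp(−πζ/√(1−ζ²)), invert to get ζ = −ln(OS)/√(π² + ln²(OS)) with OS = 0.130.
−ln 0.130 = 2.040, so ζ = 2.040/√(π² + 4.163) = 0.545.
From t_s ≈ 4/(ζω_n): ω_n = 4/(ζ·t_s) = 4/(0.545·0.0431) = 170 rad/s.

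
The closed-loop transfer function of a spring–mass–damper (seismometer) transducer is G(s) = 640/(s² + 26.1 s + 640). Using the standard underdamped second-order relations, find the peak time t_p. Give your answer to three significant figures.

t_p ≈ 0.145 s

Matching coefficients with s² + 2ζω_n s + ω_n² gives ω_n² = 640 ⇒ ω_n = 25.3 rad/s, and ζ = 26.1/(2ω_n) = 0.516.
ω_d = ω_n√(1−ζ²) = 21.7 rad/s. Then t_p = π/ω_d = 0.145 s.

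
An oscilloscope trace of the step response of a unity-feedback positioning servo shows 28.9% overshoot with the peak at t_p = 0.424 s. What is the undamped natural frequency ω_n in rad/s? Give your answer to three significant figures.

ω_n ≈ 7.97 rad/s

From the overshoot, ζ = −ln(OS)/√(π²+ln²(OS)) = 0.367.
t_p = π/ω_d ⇒ ω_d = 7.41 rad/s; then ω_n = ω_d/√(1−ζ²) = 7.97 rad/s.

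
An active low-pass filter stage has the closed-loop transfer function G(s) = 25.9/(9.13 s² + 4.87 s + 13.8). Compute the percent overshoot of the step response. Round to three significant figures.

Dividing through by 9.13: denominator becomes s² + 0.5334 s + 1.512.
So ω_n = √1.512 = 1.23 rad/s and ζ = 0.5334/(2·1.23) = 0.217.
Overshoot: exp(−π·0.217/√(1−0.217²)) = 0.498, i.e. 49.8%.

%OS ≈ 49.8%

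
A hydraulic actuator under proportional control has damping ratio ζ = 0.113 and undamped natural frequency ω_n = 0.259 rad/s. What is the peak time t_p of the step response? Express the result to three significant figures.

The damped frequency is ω_d = ω_n√(1−ζ²) = 0.259·√(1−0.0128) = 0.257 rad/s.
Peak time t_p = π/ω_d = π/0.257 = 12.2 s.

t_p ≈ 12.2 s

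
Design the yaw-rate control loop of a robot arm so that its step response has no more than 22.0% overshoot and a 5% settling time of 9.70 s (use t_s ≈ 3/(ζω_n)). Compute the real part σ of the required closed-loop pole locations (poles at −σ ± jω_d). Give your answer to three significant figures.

The settling-time spec alone fixes σ = ζω_n = 3/t_s = 3/9.70 = 0.309.
(Overshoot then fixes ζ = 0.434 and hence ω_d = σ·√(1−ζ²)/ζ = 0.642 rad/s.)

σ ≈ 0.309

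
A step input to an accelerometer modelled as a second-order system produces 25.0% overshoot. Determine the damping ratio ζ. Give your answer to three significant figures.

ζ = −ln(OS)/√(π² + (ln OS)²). With OS = 0.250, ln OS = −1.386 and ζ = 1.386/3.434 = 0.404.

ζ ≈ 0.404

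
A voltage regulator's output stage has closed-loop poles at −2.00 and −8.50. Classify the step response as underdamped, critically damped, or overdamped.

overdamped

Since the poles are distinct, negative and real, the response is overdamped.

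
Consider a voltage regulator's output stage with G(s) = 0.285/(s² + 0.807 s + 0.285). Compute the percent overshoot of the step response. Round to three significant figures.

Matching coefficients with s² + 2ζω_n s + ω_n² gives ω_n² = 0.285 ⇒ ω_n = 0.534 rad/s, and ζ = 0.807/(2ω_n) = 0.756.
%OS = 100 e^{−πζ/√(1−ζ²)} with ζ = 0.756 gives 2.66%.

%OS ≈ 2.66%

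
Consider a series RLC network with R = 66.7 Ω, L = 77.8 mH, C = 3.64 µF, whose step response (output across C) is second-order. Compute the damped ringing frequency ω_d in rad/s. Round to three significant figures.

For a series RLC circuit (capacitor voltage as output), ω_n = 1/√(LC) = 1/√(77.8 mH · 3.64 µF) = 1880 rad/s.
ζ = (R/2)·√(C/L) = (66.7/2)·√(3.64 µF/77.8 mH) = 0.228.
ω_d = ω_n√(1−ζ²) = 1830 rad/s.

ω_d ≈ 1830 rad/s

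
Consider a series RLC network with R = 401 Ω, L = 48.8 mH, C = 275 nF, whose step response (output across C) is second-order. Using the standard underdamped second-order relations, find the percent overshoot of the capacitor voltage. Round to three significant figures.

%OS ≈ 18.3%

For a series RLC circuit (capacitor voltage as output), ω_n = 1/√(LC) = 1/√(48.8 mH · 275 nF) = 8630 rad/s.
ζ = (R/2)·√(C/L) = (401/2)·√(275 nF/48.8 mH) = 0.476.
%OS = 100·exp(−πζ/√(1−ζ²)) = 18.3%.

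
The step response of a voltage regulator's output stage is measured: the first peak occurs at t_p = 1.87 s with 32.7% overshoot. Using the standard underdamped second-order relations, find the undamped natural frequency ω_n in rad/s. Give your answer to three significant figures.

The overshoot fixes ζ = −ln(OS)/√(π²+ln²(OS)) = 0.335.
From t_p = π/ω_d, ω_d = π/1.87 = 1.68 rad/s, so ω_n = ω_d/√(1−ζ²) = 1.78 rad/s.

ω_n ≈ 1.78 rad/s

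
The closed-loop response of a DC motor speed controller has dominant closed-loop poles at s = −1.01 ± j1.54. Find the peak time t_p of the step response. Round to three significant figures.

t_p ≈ 2.04 s

t_p = π/ω_d with ω_d = 1.54 (the imaginary part), so t_p = 2.04 s.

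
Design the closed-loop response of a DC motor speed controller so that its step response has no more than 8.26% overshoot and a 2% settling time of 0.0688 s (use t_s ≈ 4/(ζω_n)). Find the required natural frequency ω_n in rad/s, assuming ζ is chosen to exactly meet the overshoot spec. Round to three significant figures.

ω_n ≈ 93.5 rad/s

ζ = −ln(OS)/√(π² + (ln OS)²). With OS = 0.0826, ln OS = −2.494 and ζ = 2.494/4.011 = 0.622.
Then ω_n = 4/(ζ t_s) = 4/(0.622 × 0.0688) = 93.5 rad/s.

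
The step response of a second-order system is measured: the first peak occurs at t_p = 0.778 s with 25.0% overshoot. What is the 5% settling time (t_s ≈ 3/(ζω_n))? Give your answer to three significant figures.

t_s ≈ 1.68 s

From the overshoot, ζ = −ln(OS)/√(π²+ln²(OS)) = 0.404.
t_p = π/ω_d ⇒ ω_d = 4.04 rad/s; then ω_n = ω_d/√(1−ζ²) = 4.41 rad/s.
t_s ≈ 3/(ζω_n) = 3/(0.404·4.41) = 1.68 s.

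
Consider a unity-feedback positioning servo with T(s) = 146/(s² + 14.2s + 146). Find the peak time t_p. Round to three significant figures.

ω_n = √146 = 12.1 rad/s; ζ = 14.2/(2·12.1) = 0.588.
ω_d = ω_n√(1−ζ²) = 9.78 rad/s. Then t_p = π/ω_d = 0.321 s.

t_p ≈ 0.321 s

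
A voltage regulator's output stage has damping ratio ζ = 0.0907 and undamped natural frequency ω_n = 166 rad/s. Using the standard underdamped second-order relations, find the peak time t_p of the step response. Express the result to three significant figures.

The damped frequency is ω_d = ω_n√(1−ζ²) = 166·√(1−0.00823) = 165 rad/s.
Peak time t_p = π/ω_d = π/165 = 0.0190 s.

t_p ≈ 0.0190 s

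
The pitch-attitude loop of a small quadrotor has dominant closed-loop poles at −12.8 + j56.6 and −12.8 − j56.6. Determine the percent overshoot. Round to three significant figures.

%OS ≈ 49.1%

|pole| = ω_n = √(12.8² + 56.6²) = 58.0 rad/s; ζ = cos θ = σ/ω_n = 0.221.
%OS = 100 e^{−πζ/√(1−ζ²)} with ζ = 0.221 gives 49.1%.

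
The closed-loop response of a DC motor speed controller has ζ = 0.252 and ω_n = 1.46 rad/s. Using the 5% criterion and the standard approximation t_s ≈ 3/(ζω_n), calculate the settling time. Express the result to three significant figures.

t_s ≈ 8.15 s

t_s ≈ 3/(ζω_n) = 3/(0.252 × 1.46) = 8.15 s.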